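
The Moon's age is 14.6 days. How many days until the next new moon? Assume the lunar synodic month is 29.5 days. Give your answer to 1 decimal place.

14.9 days

The next new moon completes the synodic month: 29.5 − 14.6 = 14.900 days.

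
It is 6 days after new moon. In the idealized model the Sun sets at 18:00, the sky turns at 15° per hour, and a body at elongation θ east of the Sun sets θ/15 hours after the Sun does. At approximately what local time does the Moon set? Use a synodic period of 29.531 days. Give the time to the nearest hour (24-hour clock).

The Moon has covered 6/29.531 of its cycle, so θ ≈ 360° × 6/29.531 = 73.1°.
At 15° of sky rotation per hour, 73.1° corresponds to a 4.88 h lag.
18:00 + 4.88 h ≈ 22:53 → 23:00 to the nearest hour.

23:00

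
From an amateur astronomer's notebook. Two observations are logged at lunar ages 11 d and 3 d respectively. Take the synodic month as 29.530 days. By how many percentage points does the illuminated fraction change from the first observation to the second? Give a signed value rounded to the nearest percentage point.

θ₁ = 360° × 11/29.530 = 134.1°, f₁ = (1 − cos θ₁)/2 = 0.848.
θ₂ = 360° × 3/29.530 = 36.6°, f₂ = (1 − cos θ₂)/2 = 0.098.
Change = f₂ − f₁ = -0.750 → -75 percentage points.

-75 pp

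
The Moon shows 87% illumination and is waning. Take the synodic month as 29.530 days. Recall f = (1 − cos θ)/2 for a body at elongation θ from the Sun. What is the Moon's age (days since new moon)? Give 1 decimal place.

18.2 days

From f = (1 − cos θ)/2: cos θ = 1 − 2×0.87 = -0.740; arccos → 137.7°.
Since the Moon is past full (waning), take the reflex angle: θ = 360° − 137.7° = 222.3°.
Age = 29.530 × 222.3°/360° ≈ 18.23 days.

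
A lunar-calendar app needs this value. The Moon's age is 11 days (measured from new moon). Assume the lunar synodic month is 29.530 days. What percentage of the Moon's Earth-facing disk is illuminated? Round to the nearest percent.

Elongation θ = 360° × 11/29.530 ≈ 134.1°.
With cos θ = (-0.696), the lit fraction is (1 − (-0.696))/2 ≈ 0.848, so 85%.

85%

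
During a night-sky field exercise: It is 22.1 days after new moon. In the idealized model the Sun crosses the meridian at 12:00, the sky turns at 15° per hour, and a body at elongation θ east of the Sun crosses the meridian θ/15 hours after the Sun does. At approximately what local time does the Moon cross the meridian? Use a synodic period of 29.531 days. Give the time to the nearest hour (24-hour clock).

The Moon has covered 22.1/29.531 of its cycle, so θ ≈ 360° × 22.1/29.531 = 269.4°.
The Moon trails the Sun by θ/15 = 269.4/15 ≈ 17.96 hours.
12:00 + 17.96 h ≈ 05:58 → 06:00 to the nearest hour.

06:00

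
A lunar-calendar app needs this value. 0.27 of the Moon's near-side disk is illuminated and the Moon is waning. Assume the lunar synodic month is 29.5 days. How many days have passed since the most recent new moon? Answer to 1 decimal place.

24.4 days

Invert f = (1 − cos θ)/2 to get cos θ = 1 − 2(0.27) = 0.460, hence θ₀ = arccos 0.460 = 62.6°.
Waning ⇒ past full, so θ = 360° − 62.6° = 297.4°.
That fraction of the synodic month is 297.4/360 × 29.5 d ≈ 24.37 d.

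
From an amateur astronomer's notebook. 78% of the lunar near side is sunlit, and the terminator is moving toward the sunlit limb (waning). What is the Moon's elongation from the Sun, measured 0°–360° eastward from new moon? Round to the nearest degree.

From f = (1 − cos θ)/2: cos θ = 1 − 2×0.78 = -0.560; arccos → 124.1°.
A waning Moon lies in 180°–360°, so θ = 360° − 124.1° = 235.9°.

236°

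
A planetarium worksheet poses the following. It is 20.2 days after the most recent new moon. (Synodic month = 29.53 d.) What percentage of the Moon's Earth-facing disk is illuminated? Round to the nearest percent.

Elongation θ = 360° × 20.2/29.53 ≈ 246.3°.
cos 246.3° = (-0.403), so f = (1 − (-0.403))/2 = 0.701, so 70%.

70%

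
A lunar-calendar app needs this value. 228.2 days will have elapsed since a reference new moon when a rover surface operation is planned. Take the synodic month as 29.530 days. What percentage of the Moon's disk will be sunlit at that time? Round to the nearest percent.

228.2 d spans 7 complete synodic months (7 × 29.530 = 206.71 d) plus 21.49 d.
Elongation θ = 360° × 21.49/29.530 ≈ 262.0°.
cos 262.0° = (-0.139), so f = (1 − (-0.139))/2 = 0.570, so 57%.

57%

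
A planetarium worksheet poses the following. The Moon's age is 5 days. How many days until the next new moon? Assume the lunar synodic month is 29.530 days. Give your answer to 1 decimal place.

The next new moon completes the synodic month: 29.530 − 5 = 24.530 days.

24.5 days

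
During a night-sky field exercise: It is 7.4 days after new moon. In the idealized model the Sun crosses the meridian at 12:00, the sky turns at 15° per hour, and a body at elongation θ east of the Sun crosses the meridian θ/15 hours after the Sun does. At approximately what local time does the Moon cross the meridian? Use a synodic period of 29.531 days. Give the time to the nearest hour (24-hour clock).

The Moon has covered 7.4/29.531 of its cycle, so θ ≈ 360° × 7.4/29.531 = 90.2°.
Delay after the Sun = 90.2° / (15°/h) ≈ 6.01 h.
12:00 + 6.01 h ≈ 18:01 → 18:00 to the nearest hour.

18:00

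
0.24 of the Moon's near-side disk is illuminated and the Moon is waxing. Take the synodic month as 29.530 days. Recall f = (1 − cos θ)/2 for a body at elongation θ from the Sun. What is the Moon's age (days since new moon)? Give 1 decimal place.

From f = (1 − cos θ)/2: cos θ = 1 − 2×0.24 = 0.520; arccos → 58.7°.
Before full moon the principal value applies: θ = 58.7°.
Age = 29.530 × 58.7°/360° ≈ 4.81 days.

4.8 days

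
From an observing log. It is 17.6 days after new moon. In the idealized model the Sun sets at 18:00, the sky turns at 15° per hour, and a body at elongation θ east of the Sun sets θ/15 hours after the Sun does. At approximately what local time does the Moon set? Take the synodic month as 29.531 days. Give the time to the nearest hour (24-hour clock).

Elongation θ = 360° × 17.6/29.531 ≈ 214.6°.
The Moon trails the Sun by θ/15 = 214.6/15 ≈ 14.30 hours.
18:00 + 14.30 h ≈ 08:18 → 08:00 to the nearest hour.

08:00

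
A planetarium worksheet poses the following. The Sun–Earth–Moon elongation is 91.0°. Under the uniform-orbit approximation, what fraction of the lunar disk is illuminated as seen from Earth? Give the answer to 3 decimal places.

0.509

Half-versine of 91.0°: (1 − (-0.017))/2 = 0.509.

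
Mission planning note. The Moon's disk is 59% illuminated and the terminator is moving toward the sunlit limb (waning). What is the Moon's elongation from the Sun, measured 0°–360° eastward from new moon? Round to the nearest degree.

Invert f = (1 − cos θ)/2 to get cos θ = 1 − 2(0.59) = -0.180, hence θ₀ = arccos -0.180 = 100.4°.
Since the Moon is past full (waning), take the reflex angle: θ = 360° − 100.4° = 259.6°.

260°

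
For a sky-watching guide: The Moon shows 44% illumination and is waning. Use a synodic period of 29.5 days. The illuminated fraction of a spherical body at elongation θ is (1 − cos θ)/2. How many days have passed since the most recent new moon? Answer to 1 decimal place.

22.7 days

Invert f = (1 − cos θ)/2 to get cos θ = 1 − 2(0.44) = 0.120, hence θ₀ = arccos 0.120 = 83.1°.
Since the Moon is past full (waning), take the reflex angle: θ = 360° − 83.1° = 276.9°.
At 360°/29.5 d per day, 276.9° corresponds to 22.69 days.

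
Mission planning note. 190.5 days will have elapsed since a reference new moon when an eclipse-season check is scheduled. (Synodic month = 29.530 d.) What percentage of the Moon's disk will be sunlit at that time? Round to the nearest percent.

Reduce mod P: 190.5 − 6×29.530 = 13.32 d into the current lunation.
The Moon has covered 13.32/29.530 of its cycle, so θ ≈ 360° × 13.32/29.530 = 162.4°.
With cos θ = (-0.953), the lit fraction is (1 − (-0.953))/2 ≈ 0.977, so 98%.

98%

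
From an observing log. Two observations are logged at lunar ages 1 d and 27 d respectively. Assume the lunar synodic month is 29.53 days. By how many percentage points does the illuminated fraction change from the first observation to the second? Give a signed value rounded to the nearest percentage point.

+6 pp

θ₁ = 360° × 1/29.53 = 12.2°, f₁ = (1 − cos θ₁)/2 = 0.011.
θ₂ = 360° × 27/29.53 = 329.2°, f₂ = (1 − cos θ₂)/2 = 0.071.
Change = f₂ − f₁ = +0.059 → +6 percentage points.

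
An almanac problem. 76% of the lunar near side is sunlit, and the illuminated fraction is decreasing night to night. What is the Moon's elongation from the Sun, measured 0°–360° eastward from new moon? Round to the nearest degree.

239°

Invert f = (1 − cos θ)/2 to get cos θ = 1 − 2(0.76) = -0.520, hence θ₀ = arccos -0.520 = 121.3°.
A waning Moon lies in 180°–360°, so θ = 360° − 121.3° = 238.7°.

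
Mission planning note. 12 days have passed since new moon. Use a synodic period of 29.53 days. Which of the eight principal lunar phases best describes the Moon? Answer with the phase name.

waxing gibbous

θ ≈ 360° × 12/29.53 = 146°, which falls in the waxing gibbous sector.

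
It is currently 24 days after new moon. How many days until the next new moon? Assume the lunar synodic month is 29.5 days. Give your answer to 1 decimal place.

5.5 days

The next new moon completes the synodic month: 29.5 − 24 = 5.500 days.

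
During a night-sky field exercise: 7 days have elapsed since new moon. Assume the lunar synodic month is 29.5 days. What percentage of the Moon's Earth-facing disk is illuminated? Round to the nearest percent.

46%

Phase angle: θ = 360°·(7 d)/(29.5 d) = 85.4°.
With cos θ = 0.080, the lit fraction is (1 − 0.080)/2 ≈ 0.460, so 46%.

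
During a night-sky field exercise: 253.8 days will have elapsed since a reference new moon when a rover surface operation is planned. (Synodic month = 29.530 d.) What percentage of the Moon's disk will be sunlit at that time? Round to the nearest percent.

91%

253.8/29.530 = 8.595 lunations, so 8 complete cycles and 17.56 d into the next.
Elongation θ = 360° × 17.56/29.530 ≈ 214.1°.
With cos θ = (-0.828), the lit fraction is (1 − (-0.828))/2 ≈ 0.914, so 91%.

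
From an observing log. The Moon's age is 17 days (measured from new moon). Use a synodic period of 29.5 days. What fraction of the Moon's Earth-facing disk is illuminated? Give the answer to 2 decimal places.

0.94

Elongation θ = 360° × 17/29.5 ≈ 207.5°.
cos 207.5° = (-0.887), so f = (1 − (-0.887))/2 = 0.944.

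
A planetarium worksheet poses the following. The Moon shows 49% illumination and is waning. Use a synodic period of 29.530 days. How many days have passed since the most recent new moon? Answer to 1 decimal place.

22.2 days

Invert f = (1 − cos θ)/2 to get cos θ = 1 − 2(0.49) = 0.020, hence θ₀ = arccos 0.020 = 88.9°.
A waning Moon lies in 180°–360°, so θ = 360° − 88.9° = 271.1°.
Age = 29.530 × 271.1°/360° ≈ 22.24 days.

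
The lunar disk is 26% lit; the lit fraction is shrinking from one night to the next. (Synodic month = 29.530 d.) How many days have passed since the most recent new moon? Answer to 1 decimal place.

Invert f = (1 − cos θ)/2 to get cos θ = 1 − 2(0.26) = 0.480, hence θ₀ = arccos 0.480 = 61.3°.
Waning ⇒ past full, so θ = 360° − 61.3° = 298.7°.
At 360°/29.530 d per day, 298.7° corresponds to 24.50 days.

24.5 days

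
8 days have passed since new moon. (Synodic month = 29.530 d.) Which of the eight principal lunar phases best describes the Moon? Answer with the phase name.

θ ≈ 360° × 8/29.530 = 98°, which falls in the first quarter sector.

first quarter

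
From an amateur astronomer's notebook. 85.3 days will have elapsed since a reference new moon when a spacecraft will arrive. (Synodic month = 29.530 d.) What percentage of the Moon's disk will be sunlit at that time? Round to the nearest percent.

85.3 d spans 2 complete synodic months (2 × 29.530 = 59.06 d) plus 26.24 d.
The Moon has covered 26.24/29.530 of its cycle, so θ ≈ 360° × 26.24/29.530 = 319.9°.
With cos θ = 0.765, the lit fraction is (1 − 0.765)/2 ≈ 0.118, so 12%.

12%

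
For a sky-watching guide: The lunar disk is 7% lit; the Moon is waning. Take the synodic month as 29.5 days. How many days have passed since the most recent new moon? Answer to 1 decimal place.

Invert f = (1 − cos θ)/2 to get cos θ = 1 − 2(0.07) = 0.860, hence θ₀ = arccos 0.860 = 30.7°.
Waning ⇒ past full, so θ = 360° − 30.7° = 329.3°.
Age = 29.5 × 329.3°/360° ≈ 26.99 days.

27.0 days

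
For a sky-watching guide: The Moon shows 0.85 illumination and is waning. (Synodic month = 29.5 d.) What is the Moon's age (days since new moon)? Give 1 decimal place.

18.5 days

From f = (1 − cos θ)/2: cos θ = 1 − 2×0.85 = -0.700; arccos → 134.4°.
A waning Moon lies in 180°–360°, so θ = 360° − 134.4° = 225.6°.
At 360°/29.5 d per day, 225.6° corresponds to 18.48 days.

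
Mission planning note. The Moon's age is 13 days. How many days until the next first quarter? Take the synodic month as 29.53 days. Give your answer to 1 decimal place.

First quarter is 0.25 of the way through the cycle: age 0.25 × 29.53 = 7.383 d.
Already past this cycle's first quarter; the next is at 7.383 + 29.53 = 36.913 d, so 36.913 − 13 = 23.913 days.

23.9 days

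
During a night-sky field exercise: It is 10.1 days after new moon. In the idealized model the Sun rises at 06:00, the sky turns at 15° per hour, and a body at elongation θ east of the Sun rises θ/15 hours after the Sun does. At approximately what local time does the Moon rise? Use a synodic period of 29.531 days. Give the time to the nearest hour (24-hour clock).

Elongation θ = 360° × 10.1/29.531 ≈ 123.1°.
Delay after the Sun = 123.1° / (15°/h) ≈ 8.21 h.
06:00 + 8.21 h ≈ 14:12 → 14:00 to the nearest hour.

14:00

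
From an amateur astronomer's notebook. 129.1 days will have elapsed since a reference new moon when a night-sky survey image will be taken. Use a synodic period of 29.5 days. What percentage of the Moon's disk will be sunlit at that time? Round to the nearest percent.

86%

129.1/29.5 = 4.376 lunations, so 4 complete cycles and 11.10 d into the next.
The Moon has covered 11.10/29.5 of its cycle, so θ ≈ 360° × 11.10/29.5 = 135.5°.
Illuminated fraction = (1 − cos 135.5°)/2 = (1 − (-0.713))/2 ≈ 0.856, so 86%.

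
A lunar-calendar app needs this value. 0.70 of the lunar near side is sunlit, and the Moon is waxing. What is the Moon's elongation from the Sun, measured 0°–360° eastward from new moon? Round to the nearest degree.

114°

cos θ = 1 − 2f = -0.400, giving a principal value of 113.6°.
The Moon is waxing (0°–180°), so θ = 113.6° directly.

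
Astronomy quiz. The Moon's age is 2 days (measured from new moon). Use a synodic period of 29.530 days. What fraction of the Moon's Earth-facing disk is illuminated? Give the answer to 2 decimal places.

0.04

Elongation θ = 360° × 2/29.530 ≈ 24.4°.
With cos θ = 0.911, the lit fraction is (1 − 0.911)/2 ≈ 0.045.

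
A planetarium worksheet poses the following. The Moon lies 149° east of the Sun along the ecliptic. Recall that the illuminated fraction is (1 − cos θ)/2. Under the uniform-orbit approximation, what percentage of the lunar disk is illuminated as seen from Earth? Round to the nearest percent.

cos 149° = (-0.857), so f = (1 − (-0.857))/2 = 0.929, i.e. 93%.

93%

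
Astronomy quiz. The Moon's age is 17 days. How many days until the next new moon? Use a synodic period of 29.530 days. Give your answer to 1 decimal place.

12.5 days

One full lunation from the last new moon is 29.530 d; remaining = 29.530 − 17 = 12.530 d.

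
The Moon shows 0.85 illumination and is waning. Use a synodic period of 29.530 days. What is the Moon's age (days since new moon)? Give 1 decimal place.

18.5 days

cos θ = 1 − 2f = -0.700, giving a principal value of 134.4°.
A waning Moon lies in 180°–360°, so θ = 360° − 134.4° = 225.6°.
Age = 29.530 × 225.6°/360° ≈ 18.50 days.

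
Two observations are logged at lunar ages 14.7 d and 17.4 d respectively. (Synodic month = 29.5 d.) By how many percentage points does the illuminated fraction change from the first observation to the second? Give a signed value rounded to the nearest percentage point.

-8 pp

θ₁ = 360° × 14.7/29.5 = 179.4°, f₁ = (1 − cos θ₁)/2 = 1.000.
θ₂ = 360° × 17.4/29.5 = 212.3°, f₂ = (1 − cos θ₂)/2 = 0.922.
Change = f₂ − f₁ = -0.078 → -8 percentage points.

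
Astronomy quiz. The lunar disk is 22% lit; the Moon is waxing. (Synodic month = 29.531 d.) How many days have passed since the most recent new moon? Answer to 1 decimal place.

4.6 days

From f = (1 − cos θ)/2: cos θ = 1 − 2×0.22 = 0.560; arccos → 55.9°.
Waxing ⇒ before full, so θ = 55.9°.
At 360°/29.531 d per day, 55.9° corresponds to 4.59 days.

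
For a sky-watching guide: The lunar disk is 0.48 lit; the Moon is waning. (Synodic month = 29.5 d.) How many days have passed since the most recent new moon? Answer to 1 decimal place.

22.3 days

Invert f = (1 − cos θ)/2 to get cos θ = 1 − 2(0.48) = 0.040, hence θ₀ = arccos 0.040 = 87.7°.
A waning Moon lies in 180°–360°, so θ = 360° − 87.7° = 272.3°.
Age = 29.5 × 272.3°/360° ≈ 22.31 days.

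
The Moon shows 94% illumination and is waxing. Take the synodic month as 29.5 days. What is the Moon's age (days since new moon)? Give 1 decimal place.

12.4 days

From f = (1 − cos θ)/2: cos θ = 1 − 2×0.94 = -0.880; arccos → 151.6°.
Before full moon the principal value applies: θ = 151.6°.
At 360°/29.5 d per day, 151.6° corresponds to 12.43 days.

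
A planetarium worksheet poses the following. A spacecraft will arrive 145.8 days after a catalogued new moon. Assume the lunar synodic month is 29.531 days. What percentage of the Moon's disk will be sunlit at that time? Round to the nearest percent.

4%

145.8 d spans 4 complete synodic months (4 × 29.531 = 118.12 d) plus 27.68 d.
Phase angle: θ = 360°·(27.68 d)/(29.531 d) = 337.4°.
cos 337.4° = 0.923, so f = (1 − 0.923)/2 = 0.038, so 4%.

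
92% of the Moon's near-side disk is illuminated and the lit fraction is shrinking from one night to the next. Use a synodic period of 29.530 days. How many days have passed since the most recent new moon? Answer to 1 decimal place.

17.5 days

From f = (1 − cos θ)/2: cos θ = 1 − 2×0.92 = -0.840; arccos → 147.1°.
Since the Moon is past full (waning), take the reflex angle: θ = 360° − 147.1° = 212.9°.
That fraction of the synodic month is 212.9/360 × 29.530 d ≈ 17.46 d.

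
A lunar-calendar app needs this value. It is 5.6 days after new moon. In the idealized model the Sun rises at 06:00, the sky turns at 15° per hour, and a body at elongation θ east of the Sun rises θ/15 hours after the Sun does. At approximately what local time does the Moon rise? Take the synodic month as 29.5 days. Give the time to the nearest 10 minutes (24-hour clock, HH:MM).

10:30

Elongation θ = 360° × 5.6/29.5 ≈ 68.3°.
The Moon trails the Sun by θ/15 = 68.3/15 ≈ 4.56 hours.
06:00 + 4.556 h ≈ 10:33 → 10:30 to the nearest ten minutes.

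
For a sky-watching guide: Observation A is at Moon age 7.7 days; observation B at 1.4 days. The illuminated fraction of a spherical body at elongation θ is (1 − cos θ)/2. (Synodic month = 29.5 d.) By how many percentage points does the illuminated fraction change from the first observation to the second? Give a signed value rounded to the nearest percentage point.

-51 pp

First observation: θ = 360°·7.7/29.5 = 94.0°, so f = 0.535.
Second observation: θ = 17.1°, f = 0.022.
Δf = 0.022 − 0.535 = -0.513, i.e. -51 pp.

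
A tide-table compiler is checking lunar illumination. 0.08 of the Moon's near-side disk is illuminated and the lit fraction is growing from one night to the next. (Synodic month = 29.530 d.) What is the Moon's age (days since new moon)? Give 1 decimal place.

2.7 days

From f = (1 − cos θ)/2: cos θ = 1 − 2×0.08 = 0.840; arccos → 32.9°.
The Moon is waxing (0°–180°), so θ = 32.9° directly.
Age = 29.530 × 32.9°/360° ≈ 2.70 days.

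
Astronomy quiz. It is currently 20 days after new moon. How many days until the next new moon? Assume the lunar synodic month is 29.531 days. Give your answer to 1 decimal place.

9.5 days

One full lunation from the last new moon is 29.531 d; remaining = 29.531 − 20 = 9.531 d.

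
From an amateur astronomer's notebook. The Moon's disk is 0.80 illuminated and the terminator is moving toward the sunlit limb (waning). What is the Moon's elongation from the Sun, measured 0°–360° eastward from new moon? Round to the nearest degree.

From f = (1 − cos θ)/2: cos θ = 1 − 2×0.80 = -0.600; arccos → 126.9°.
Since the Moon is past full (waning), take the reflex angle: θ = 360° − 126.9° = 233.1°.

233°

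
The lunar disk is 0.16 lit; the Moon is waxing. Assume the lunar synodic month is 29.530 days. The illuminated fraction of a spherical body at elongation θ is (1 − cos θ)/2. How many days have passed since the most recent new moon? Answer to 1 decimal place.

From f = (1 − cos θ)/2: cos θ = 1 − 2×0.16 = 0.680; arccos → 47.2°.
The Moon is waxing (0°–180°), so θ = 47.2° directly.
Age = 29.530 × 47.2°/360° ≈ 3.87 days.

3.9 days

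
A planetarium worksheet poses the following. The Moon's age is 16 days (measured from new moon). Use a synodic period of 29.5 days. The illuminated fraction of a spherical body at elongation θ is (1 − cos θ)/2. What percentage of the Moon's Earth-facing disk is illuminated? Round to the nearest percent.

Elongation θ = 360° × 16/29.5 ≈ 195.3°.
cos 195.3° = (-0.965), so f = (1 − (-0.965))/2 = 0.982, so 98%.

98%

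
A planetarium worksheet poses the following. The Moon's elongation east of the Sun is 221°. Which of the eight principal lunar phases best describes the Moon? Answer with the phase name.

waning gibbous

221° lies in the waning gibbous sector of the 8-phase cycle.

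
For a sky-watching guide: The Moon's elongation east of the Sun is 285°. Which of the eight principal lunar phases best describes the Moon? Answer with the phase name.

The last quarter sector spans roughly 248°–292°; 285° falls inside it.

last quarter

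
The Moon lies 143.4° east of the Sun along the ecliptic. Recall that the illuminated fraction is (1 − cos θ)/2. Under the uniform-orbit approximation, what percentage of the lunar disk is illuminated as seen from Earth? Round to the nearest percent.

90%

f = (1 − cos 143.4°)/2 = (1 − (-0.803))/2 ≈ 0.901, i.e. 90%.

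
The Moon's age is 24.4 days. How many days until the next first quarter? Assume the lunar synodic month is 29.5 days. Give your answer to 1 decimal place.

First quarter occurs at elongation 90°, i.e. at age 29.5 × 90/360 = 7.375 d.
This lunation's first quarter (7.375 d) has passed, so add one period: 36.875 − 24.4 = 12.475 days.

12.5 days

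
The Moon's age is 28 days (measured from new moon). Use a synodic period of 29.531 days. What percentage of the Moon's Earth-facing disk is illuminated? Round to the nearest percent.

3%

Elongation θ = 360° × 28/29.531 ≈ 341.3°.
Illuminated fraction = (1 − cos 341.3°)/2 = (1 − 0.947)/2 ≈ 0.026, so 3%.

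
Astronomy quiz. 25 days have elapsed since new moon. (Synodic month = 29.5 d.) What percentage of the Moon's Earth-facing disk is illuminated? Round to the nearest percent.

21%

The Moon has covered 25/29.5 of its cycle, so θ ≈ 360° × 25/29.5 = 305.1°.
Illuminated fraction = (1 − cos 305.1°)/2 = (1 − 0.575)/2 ≈ 0.213, so 21%.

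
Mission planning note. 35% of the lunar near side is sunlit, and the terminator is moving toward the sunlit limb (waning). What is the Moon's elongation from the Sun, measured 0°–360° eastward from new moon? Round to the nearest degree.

Invert f = (1 − cos θ)/2 to get cos θ = 1 − 2(0.35) = 0.300, hence θ₀ = arccos 0.300 = 72.5°.
Waning ⇒ past full, so θ = 360° − 72.5° = 287.5°.

287°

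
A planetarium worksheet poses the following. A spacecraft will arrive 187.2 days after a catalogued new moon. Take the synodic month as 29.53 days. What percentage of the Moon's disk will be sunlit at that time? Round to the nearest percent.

77%

187.2 d spans 6 complete synodic months (6 × 29.53 = 177.18 d) plus 10.02 d.
Phase angle: θ = 360°·(10.02 d)/(29.53 d) = 122.2°.
With cos θ = (-0.532), the lit fraction is (1 − (-0.532))/2 ≈ 0.766, so 77%.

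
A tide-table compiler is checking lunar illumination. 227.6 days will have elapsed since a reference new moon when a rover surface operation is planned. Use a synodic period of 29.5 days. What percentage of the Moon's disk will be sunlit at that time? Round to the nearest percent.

227.6 d spans 7 complete synodic months (7 × 29.5 = 206.50 d) plus 21.10 d.
Elongation θ = 360° × 21.10/29.5 ≈ 257.5°.
cos 257.5° = (-0.217), so f = (1 − (-0.217))/2 = 0.608, so 61%.

61%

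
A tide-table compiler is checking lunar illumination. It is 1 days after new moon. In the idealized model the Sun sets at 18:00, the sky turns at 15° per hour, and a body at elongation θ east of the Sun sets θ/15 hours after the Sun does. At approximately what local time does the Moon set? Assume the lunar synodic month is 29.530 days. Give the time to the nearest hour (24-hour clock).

19:00

The Moon has covered 1/29.530 of its cycle, so θ ≈ 360° × 1/29.530 = 12.2°.
Delay after the Sun = 12.2° / (15°/h) ≈ 0.81 h.
18:00 + 0.81 h ≈ 18:49 → 19:00 to the nearest hour.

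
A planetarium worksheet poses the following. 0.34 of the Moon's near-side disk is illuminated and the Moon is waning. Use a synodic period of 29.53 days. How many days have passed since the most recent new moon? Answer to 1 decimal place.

23.7 days

cos θ = 1 − 2f = 0.320, giving a principal value of 71.3°.
Since the Moon is past full (waning), take the reflex angle: θ = 360° − 71.3° = 288.7°.
Age = 29.53 × 288.7°/360° ≈ 23.68 days.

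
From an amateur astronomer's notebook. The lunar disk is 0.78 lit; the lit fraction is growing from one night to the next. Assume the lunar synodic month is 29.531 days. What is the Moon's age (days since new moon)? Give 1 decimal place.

10.2 days

From f = (1 − cos θ)/2: cos θ = 1 − 2×0.78 = -0.560; arccos → 124.1°.
Before full moon the principal value applies: θ = 124.1°.
That fraction of the synodic month is 124.1/360 × 29.531 d ≈ 10.18 d.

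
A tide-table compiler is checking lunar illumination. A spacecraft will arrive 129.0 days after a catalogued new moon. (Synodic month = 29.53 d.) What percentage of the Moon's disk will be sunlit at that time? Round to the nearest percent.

Reduce mod P: 129.0 − 4×29.53 = 10.88 d into the current lunation.
The Moon has covered 10.88/29.53 of its cycle, so θ ≈ 360° × 10.88/29.53 = 132.6°.
With cos θ = (-0.677), the lit fraction is (1 − (-0.677))/2 ≈ 0.839, so 84%.

84%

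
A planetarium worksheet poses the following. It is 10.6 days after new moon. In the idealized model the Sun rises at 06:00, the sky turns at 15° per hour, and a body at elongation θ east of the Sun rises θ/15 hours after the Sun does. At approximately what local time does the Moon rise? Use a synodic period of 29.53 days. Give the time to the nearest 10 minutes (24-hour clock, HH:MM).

14:40

Elongation θ = 360° × 10.6/29.53 ≈ 129.2°.
The Moon trails the Sun by θ/15 = 129.2/15 ≈ 8.61 hours.
06:00 + 8.615 h ≈ 14:37 → 14:40 to the nearest ten minutes.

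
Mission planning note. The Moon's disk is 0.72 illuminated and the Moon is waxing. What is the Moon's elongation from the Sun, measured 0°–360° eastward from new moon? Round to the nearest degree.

116°

Invert f = (1 − cos θ)/2 to get cos θ = 1 − 2(0.72) = -0.440, hence θ₀ = arccos -0.440 = 116.1°.
Before full moon the principal value applies: θ = 116.1°.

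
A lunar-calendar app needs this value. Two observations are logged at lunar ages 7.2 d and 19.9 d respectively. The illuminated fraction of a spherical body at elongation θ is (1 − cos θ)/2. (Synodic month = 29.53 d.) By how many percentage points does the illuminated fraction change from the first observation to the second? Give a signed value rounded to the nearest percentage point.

θ₁ = 360° × 7.2/29.53 = 87.8°, f₁ = (1 − cos θ₁)/2 = 0.481.
θ₂ = 360° × 19.9/29.53 = 242.6°, f₂ = (1 − cos θ₂)/2 = 0.730.
Change = f₂ − f₁ = +0.250 → +25 percentage points.

+25 pp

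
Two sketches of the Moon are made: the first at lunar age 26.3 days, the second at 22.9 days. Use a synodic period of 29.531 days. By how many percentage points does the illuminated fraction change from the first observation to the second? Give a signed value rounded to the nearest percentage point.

+31 percentage points

θ₁ = 360° × 26.3/29.531 = 320.6°, f₁ = (1 − cos θ₁)/2 = 0.114.
θ₂ = 360° × 22.9/29.531 = 279.2°, f₂ = (1 − cos θ₂)/2 = 0.420.
Change = f₂ − f₁ = +0.307 → +31 percentage points.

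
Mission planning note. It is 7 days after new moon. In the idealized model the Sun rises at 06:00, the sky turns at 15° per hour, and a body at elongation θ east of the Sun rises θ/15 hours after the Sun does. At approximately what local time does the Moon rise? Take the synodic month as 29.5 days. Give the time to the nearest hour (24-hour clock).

12:00

Elongation θ = 360° × 7/29.5 ≈ 85.4°.
The Moon trails the Sun by θ/15 = 85.4/15 ≈ 5.69 hours.
06:00 + 5.69 h ≈ 11:42 → 12:00 to the nearest hour.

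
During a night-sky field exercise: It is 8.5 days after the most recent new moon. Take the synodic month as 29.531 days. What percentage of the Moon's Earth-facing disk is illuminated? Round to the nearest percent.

62%

The Moon has covered 8.5/29.531 of its cycle, so θ ≈ 360° × 8.5/29.531 = 103.6°.
Illuminated fraction = (1 − cos 103.6°)/2 = (1 − (-0.235))/2 ≈ 0.618, so 62%.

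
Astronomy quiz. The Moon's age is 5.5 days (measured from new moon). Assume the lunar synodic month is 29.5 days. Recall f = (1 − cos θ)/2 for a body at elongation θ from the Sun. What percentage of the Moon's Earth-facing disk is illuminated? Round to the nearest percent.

31%

The Moon has covered 5.5/29.5 of its cycle, so θ ≈ 360° × 5.5/29.5 = 67.1°.
cos 67.1° = 0.389, so f = (1 − 0.389)/2 = 0.306, so 31%.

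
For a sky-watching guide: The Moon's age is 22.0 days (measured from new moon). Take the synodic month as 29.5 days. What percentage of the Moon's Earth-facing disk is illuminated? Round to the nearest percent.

51%

Phase angle: θ = 360°·(22.0 d)/(29.5 d) = 268.5°.
Illuminated fraction = (1 − cos 268.5°)/2 = (1 − (-0.027))/2 ≈ 0.513, so 51%.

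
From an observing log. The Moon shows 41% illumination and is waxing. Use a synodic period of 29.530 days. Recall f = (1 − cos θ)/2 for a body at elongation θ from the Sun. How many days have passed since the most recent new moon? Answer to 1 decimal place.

Invert f = (1 − cos θ)/2 to get cos θ = 1 − 2(0.41) = 0.180, hence θ₀ = arccos 0.180 = 79.6°.
Waxing ⇒ before full, so θ = 79.6°.
Age = 29.530 × 79.6°/360° ≈ 6.53 days.

6.5 days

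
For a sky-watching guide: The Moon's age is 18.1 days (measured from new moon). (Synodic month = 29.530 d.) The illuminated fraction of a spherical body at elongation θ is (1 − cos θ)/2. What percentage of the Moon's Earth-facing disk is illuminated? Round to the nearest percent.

88%

Phase angle: θ = 360°·(18.1 d)/(29.530 d) = 220.7°.
Illuminated fraction = (1 − cos 220.7°)/2 = (1 − (-0.759))/2 ≈ 0.879, so 88%.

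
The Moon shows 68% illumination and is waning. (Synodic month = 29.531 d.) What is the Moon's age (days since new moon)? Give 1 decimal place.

20.4 days

cos θ = 1 − 2f = -0.360, giving a principal value of 111.1°.
Since the Moon is past full (waning), take the reflex angle: θ = 360° − 111.1° = 248.9°.
That fraction of the synodic month is 248.9/360 × 29.531 d ≈ 20.42 d.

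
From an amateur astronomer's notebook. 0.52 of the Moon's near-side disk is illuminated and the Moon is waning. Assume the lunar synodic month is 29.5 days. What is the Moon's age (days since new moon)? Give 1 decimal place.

cos θ = 1 − 2f = -0.040, giving a principal value of 92.3°.
A waning Moon lies in 180°–360°, so θ = 360° − 92.3° = 267.7°.
At 360°/29.5 d per day, 267.7° corresponds to 21.94 days.

21.9 days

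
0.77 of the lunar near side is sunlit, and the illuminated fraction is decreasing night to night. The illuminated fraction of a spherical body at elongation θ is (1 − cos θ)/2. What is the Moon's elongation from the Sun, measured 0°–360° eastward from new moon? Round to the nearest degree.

Invert f = (1 − cos θ)/2 to get cos θ = 1 − 2(0.77) = -0.540, hence θ₀ = arccos -0.540 = 122.7°.
Waning ⇒ past full, so θ = 360° − 122.7° = 237.3°.

237°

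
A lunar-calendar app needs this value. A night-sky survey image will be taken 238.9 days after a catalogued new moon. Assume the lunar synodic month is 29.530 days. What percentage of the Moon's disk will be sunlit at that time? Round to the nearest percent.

238.9 d spans 8 complete synodic months (8 × 29.530 = 236.24 d) plus 2.66 d.
Elongation θ = 360° × 2.66/29.530 ≈ 32.4°.
cos 32.4° = 0.844, so f = (1 − 0.844)/2 = 0.078, so 8%.

8%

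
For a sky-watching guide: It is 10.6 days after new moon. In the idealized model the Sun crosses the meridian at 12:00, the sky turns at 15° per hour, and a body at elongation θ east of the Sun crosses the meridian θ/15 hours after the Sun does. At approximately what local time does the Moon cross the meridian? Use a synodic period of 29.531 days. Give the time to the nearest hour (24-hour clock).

Phase angle: θ = 360°·(10.6 d)/(29.531 d) = 129.2°.
At 15° of sky rotation per hour, 129.2° corresponds to a 8.61 h lag.
12:00 + 8.61 h ≈ 20:37 → 21:00 to the nearest hour.

21:00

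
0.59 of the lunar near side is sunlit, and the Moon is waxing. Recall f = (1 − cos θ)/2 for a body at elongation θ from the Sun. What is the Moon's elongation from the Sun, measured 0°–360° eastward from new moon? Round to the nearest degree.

Invert f = (1 − cos θ)/2 to get cos θ = 1 − 2(0.59) = -0.180, hence θ₀ = arccos -0.180 = 100.4°.
Before full moon the principal value applies: θ = 100.4°.

100°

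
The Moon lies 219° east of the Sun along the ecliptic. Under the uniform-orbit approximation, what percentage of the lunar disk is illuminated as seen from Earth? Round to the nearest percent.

f = (1 − cos 219°)/2 = (1 − (-0.777))/2 ≈ 0.889, i.e. 89%.

89%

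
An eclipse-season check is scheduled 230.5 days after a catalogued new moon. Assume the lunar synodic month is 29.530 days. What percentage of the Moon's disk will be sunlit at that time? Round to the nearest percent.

33%

Reduce mod P: 230.5 − 7×29.530 = 23.79 d into the current lunation.
Elongation θ = 360° × 23.79/29.530 ≈ 290.0°.
Illuminated fraction = (1 − cos 290.0°)/2 = (1 − 0.342)/2 ≈ 0.329, so 33%.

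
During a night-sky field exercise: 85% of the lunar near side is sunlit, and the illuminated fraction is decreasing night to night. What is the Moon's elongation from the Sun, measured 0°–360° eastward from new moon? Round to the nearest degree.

From f = (1 − cos θ)/2: cos θ = 1 − 2×0.85 = -0.700; arccos → 134.4°.
Since the Moon is past full (waning), take the reflex angle: θ = 360° − 134.4° = 225.6°.

226°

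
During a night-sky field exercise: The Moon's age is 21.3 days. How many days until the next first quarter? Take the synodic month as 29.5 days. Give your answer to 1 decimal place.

15.6 days

First quarter is 0.25 of the way through the cycle: age 0.25 × 29.5 = 7.375 d.
This lunation's first quarter (7.375 d) has passed, so add one period: 36.875 − 21.3 = 15.575 days.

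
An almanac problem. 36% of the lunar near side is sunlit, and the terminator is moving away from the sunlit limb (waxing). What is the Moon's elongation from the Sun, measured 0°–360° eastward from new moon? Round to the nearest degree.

Invert f = (1 − cos θ)/2 to get cos θ = 1 − 2(0.36) = 0.280, hence θ₀ = arccos 0.280 = 73.7°.
Before full moon the principal value applies: θ = 73.7°.

74°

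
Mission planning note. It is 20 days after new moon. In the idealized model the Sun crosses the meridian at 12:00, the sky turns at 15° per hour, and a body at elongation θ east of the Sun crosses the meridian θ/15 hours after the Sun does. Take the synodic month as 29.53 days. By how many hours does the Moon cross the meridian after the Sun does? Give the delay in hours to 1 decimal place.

The Moon has covered 20/29.53 of its cycle, so θ ≈ 360° × 20/29.53 = 243.8°.
The Moon trails the Sun by θ/15 = 243.8/15 ≈ 16.25 hours.
So the Moon crosses the meridian 16.25 h after the Sun.

16.3 h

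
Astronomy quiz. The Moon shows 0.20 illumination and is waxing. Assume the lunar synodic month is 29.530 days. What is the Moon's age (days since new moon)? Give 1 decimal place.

cos θ = 1 − 2f = 0.600, giving a principal value of 53.1°.
Waxing ⇒ before full, so θ = 53.1°.
At 360°/29.530 d per day, 53.1° corresponds to 4.36 days.

4.4 days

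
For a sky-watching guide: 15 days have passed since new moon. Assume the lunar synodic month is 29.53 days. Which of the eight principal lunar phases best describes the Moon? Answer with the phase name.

At 15/29.53 of the cycle, θ ≈ 183° — the full moon range.

full moon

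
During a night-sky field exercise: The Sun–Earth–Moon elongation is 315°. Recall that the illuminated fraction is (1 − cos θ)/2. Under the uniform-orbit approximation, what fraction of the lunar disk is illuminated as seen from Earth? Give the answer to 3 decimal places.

0.146

cos 315° = 0.707, so f = (1 − 0.707)/2 = 0.146.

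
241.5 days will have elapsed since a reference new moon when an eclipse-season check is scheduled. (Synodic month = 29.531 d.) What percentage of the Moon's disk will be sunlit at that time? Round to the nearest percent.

28%

241.5 d spans 8 complete synodic months (8 × 29.531 = 236.25 d) plus 5.25 d.
Phase angle: θ = 360°·(5.25 d)/(29.531 d) = 64.0°.
cos 64.0° = 0.438, so f = (1 − 0.438)/2 = 0.281, so 28%.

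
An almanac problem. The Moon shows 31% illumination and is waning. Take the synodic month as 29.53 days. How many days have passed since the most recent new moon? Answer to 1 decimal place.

From f = (1 − cos θ)/2: cos θ = 1 − 2×0.31 = 0.380; arccos → 67.7°.
A waning Moon lies in 180°–360°, so θ = 360° − 67.7° = 292.3°.
Age = 29.53 × 292.3°/360° ≈ 23.98 days.

24.0 days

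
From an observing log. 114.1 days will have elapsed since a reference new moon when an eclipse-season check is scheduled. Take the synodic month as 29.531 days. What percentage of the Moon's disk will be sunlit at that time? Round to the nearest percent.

114.1 d spans 3 complete synodic months (3 × 29.531 = 88.59 d) plus 25.51 d.
The Moon has covered 25.51/29.531 of its cycle, so θ ≈ 360° × 25.51/29.531 = 310.9°.
cos 310.9° = 0.655, so f = (1 − 0.655)/2 = 0.172, so 17%.

17%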